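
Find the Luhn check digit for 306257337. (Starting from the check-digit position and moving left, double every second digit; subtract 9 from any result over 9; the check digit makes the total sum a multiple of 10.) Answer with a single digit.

Partial digits right→left: 7 3 3 7 5 2 6 0 3
Double every second digit counting from the check-digit position (so the 1st, 3rd, 5th, ... of the partial from the right).
  doubled (with −9 where >9): 5 6 1 3 6 → sum 21
  kept as-is: 3 7 2 0 → sum 12
Total = 21 + 12 = 33.
Check digit = (10 − (33 mod 10)) mod 10 = 7.

7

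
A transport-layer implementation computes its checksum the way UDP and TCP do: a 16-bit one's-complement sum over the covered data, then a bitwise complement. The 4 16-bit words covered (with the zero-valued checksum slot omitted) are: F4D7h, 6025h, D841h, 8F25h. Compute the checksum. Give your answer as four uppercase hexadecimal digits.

439B

One's-complement addition (fold any carry out of bit 15 back into bit 0):
  0xF4D7 + 0x6025 = 0x154FC → wrap carry → 0x54FD
  0x54FD + 0xD841 = 0x12D3E → wrap carry → 0x2D3F
  0x2D3F + 0x8F25 = 0x0BC64
One's-complement sum = 0xBC64.
Checksum = ~0xBC64 & 0xFFFF = 0x439B.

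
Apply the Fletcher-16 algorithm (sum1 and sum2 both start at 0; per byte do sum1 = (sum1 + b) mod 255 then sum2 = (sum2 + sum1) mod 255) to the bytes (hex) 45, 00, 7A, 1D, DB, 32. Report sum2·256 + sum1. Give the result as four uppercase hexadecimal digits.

Running sums (mod 255):
  after byte 0 (45): sum1=69, sum2=69
  after byte 1 (00): sum1=69, sum2=138
  after byte 2 (7A): sum1=191, sum2=74
  after byte 3 (1D): sum1=220, sum2=39
  after byte 4 (DB): sum1=184, sum2=223
  after byte 5 (32): sum1=234, sum2=202
Checksum = sum2·256 + sum1 = 202·256 + 234 = 51946 = 0xCAEA.

CAEA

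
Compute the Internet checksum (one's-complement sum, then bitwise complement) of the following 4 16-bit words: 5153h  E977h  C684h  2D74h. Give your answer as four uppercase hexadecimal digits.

One's-complement addition (fold any carry out of bit 15 back into bit 0):
  0x5153 + 0xE977 = 0x13ACA → wrap carry → 0x3ACB
  0x3ACB + 0xC684 = 0x1014F → wrap carry → 0x0150
  0x0150 + 0x2D74 = 0x02EC4
One's-complement sum = 0x2EC4.
Checksum = ~0x2EC4 & 0xFFFF = 0xD13B.

D13B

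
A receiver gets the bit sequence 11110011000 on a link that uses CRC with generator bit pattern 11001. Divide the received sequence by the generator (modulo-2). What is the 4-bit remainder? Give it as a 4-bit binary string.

Modulo-2 division of 11110011000 by 11001:
  pos 0: 11110 XOR 11001 = 00111
  pos 2: 11101 XOR 11001 = 00100
  pos 4: 10010 XOR 11001 = 01011
  pos 5: 10110 XOR 11001 = 01111
  pos 6: 11110 XOR 11001 = 00111
Remainder = 0111 (nonzero — an error is detected).

0111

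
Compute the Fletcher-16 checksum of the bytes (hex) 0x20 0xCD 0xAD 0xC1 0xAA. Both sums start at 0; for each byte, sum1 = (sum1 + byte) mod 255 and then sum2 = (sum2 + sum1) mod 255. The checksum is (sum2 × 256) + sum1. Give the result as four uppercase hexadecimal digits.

Running sums (mod 255):
  after byte 0 (0x20): sum1=32, sum2=32
  after byte 1 (0xCD): sum1=237, sum2=14
  after byte 2 (0xAD): sum1=155, sum2=169
  after byte 3 (0xC1): sum1=93, sum2=7
  after byte 4 (0xAA): sum1=8, sum2=15
Checksum = sum2·256 + sum1 = 15·256 + 8 = 3848 = 0x0F08.

0F08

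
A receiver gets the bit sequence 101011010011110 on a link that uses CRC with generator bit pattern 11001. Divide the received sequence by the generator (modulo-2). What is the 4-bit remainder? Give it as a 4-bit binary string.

0000

Modulo-2 division of 101011010011110 by 11001:
  pos 0: 10101 XOR 11001 = 01100
  pos 1: 11001 XOR 11001 = 00000
  pos 7: 10011 XOR 11001 = 01010
  pos 8: 10101 XOR 11001 = 01100
  pos 9: 11001 XOR 11001 = 00000
Remainder = 0000 (zero — the frame passes the CRC check).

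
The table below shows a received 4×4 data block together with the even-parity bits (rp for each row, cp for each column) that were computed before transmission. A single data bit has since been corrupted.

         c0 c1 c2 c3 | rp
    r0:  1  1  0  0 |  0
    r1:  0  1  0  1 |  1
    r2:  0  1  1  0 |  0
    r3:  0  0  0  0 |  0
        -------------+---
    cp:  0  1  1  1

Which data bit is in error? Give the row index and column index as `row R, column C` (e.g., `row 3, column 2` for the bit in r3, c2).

Recompute each row's even parity and compare to rp:
  r0: data parity 0, sent rp 0 → ok
  r1: data parity 0, sent rp 1 → mismatch
  r2: data parity 0, sent rp 0 → ok
  r3: data parity 0, sent rp 0 → ok
Recompute each column's even parity and compare to cp:
  c0: data parity 1, sent cp 0 → mismatch
  c1: data parity 1, sent cp 1 → ok
  c2: data parity 1, sent cp 1 → ok
  c3: data parity 1, sent cp 1 → ok
Exactly one row (r1) and one column (c0) fail → the flipped bit is at their intersection.

row 1, column 0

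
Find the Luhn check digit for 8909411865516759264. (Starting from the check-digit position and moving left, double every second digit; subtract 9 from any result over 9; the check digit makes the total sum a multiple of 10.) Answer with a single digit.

8

Partial digits right→left: 4 6 2 9 5 7 6 1 5 5 6 8 1 1 4 9 0 9 8
Double every second digit counting from the check-digit position (so the 1st, 3rd, 5th, ... of the partial from the right).
  doubled (with −9 where >9): 8 4 1 3 1 3 2 8 0 7 → sum 37
  kept as-is: 6 9 7 1 5 8 1 9 9 → sum 55
Total = 37 + 55 = 92.
Check digit = (10 − (92 mod 10)) mod 10 = 8.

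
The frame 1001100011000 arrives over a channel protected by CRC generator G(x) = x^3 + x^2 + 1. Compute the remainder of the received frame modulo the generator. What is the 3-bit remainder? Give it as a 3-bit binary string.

111

Modulo-2 division of 1001100011000 by 1101:
  pos 0: 1001 XOR 1101 = 0100
  pos 1: 1001 XOR 1101 = 0100
  pos 2: 1000 XOR 1101 = 0101
  pos 3: 1010 XOR 1101 = 0111
  pos 4: 1110 XOR 1101 = 0011
  pos 6: 1111 XOR 1101 = 0010
  pos 8: 1000 XOR 1101 = 0101
  pos 9: 1010 XOR 1101 = 0111
Remainder = 111 (nonzero — an error is detected).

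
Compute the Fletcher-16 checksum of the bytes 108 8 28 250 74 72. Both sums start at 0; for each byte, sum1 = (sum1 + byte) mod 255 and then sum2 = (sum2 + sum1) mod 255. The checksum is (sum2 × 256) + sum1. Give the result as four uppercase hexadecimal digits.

Running sums (mod 255):
  after byte 0 (108): sum1=108, sum2=108
  after byte 1 (8): sum1=116, sum2=224
  after byte 2 (28): sum1=144, sum2=113
  after byte 3 (250): sum1=139, sum2=252
  after byte 4 (74): sum1=213, sum2=210
  after byte 5 (72): sum1=30, sum2=240
Checksum = sum2·256 + sum1 = 240·256 + 30 = 61470 = 0xF01E.

F01E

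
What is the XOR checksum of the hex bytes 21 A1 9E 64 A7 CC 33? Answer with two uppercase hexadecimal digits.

22

XOR the bytes together:
  start with 0x21
  0x21 ⊕ 0xA1 = 0x80
  0x80 ⊕ 0x9E = 0x1E
  0x1E ⊕ 0x64 = 0x7A
  0x7A ⊕ 0xA7 = 0xDD
  0xDD ⊕ 0xCC = 0x11
  0x11 ⊕ 0x33 = 0x22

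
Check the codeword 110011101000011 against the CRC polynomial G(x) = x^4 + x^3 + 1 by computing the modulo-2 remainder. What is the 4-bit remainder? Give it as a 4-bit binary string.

Modulo-2 division of 110011101000011 by 11001:
  pos 0: 11001 XOR 11001 = 00000
  pos 5: 11010 XOR 11001 = 00011
  pos 8: 11000 XOR 11001 = 00001
Remainder = 0111 (nonzero — an error is detected).

0111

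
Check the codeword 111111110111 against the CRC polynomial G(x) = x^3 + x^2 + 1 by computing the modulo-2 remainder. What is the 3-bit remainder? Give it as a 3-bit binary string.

Modulo-2 division of 111111110111 by 1101:
  pos 0: 1111 XOR 1101 = 0010
  pos 2: 1011 XOR 1101 = 0110
  pos 3: 1101 XOR 1101 = 0000
  pos 7: 1011 XOR 1101 = 0110
  pos 8: 1101 XOR 1101 = 0000
Remainder = 000 (zero — the frame passes the CRC check).

000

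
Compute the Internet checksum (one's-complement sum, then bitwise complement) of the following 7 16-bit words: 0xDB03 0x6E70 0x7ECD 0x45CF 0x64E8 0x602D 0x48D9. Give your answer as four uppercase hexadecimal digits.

One's-complement addition (fold any carry out of bit 15 back into bit 0):
  0xDB03 + 0x6E70 = 0x14973 → wrap carry → 0x4974
  0x4974 + 0x7ECD = 0x0C841
  0xC841 + 0x45CF = 0x10E10 → wrap carry → 0x0E11
  0x0E11 + 0x64E8 = 0x072F9
  0x72F9 + 0x602D = 0x0D326
  0xD326 + 0x48D9 = 0x11BFF → wrap carry → 0x1C00
One's-complement sum = 0x1C00.
Checksum = ~0x1C00 & 0xFFFF = 0xE3FF.

E3FF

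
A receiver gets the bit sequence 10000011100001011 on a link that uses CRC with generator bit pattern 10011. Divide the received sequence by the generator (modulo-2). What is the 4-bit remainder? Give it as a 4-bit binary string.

Modulo-2 division of 10000011100001011 by 10011:
  pos 0: 10000 XOR 10011 = 00011
  pos 3: 11011 XOR 10011 = 01000
  pos 4: 10001 XOR 10011 = 00010
  pos 7: 10000 XOR 10011 = 00011
  pos 10: 11010 XOR 10011 = 01001
  pos 11: 10011 XOR 10011 = 00000
Remainder = 0001 (nonzero — an error is detected).

0001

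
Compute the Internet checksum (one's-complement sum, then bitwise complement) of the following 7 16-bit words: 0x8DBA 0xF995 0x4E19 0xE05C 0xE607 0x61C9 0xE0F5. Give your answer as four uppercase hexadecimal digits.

One's-complement addition (fold any carry out of bit 15 back into bit 0):
  0x8DBA + 0xF995 = 0x1874F → wrap carry → 0x8750
  0x8750 + 0x4E19 = 0x0D569
  0xD569 + 0xE05C = 0x1B5C5 → wrap carry → 0xB5C6
  0xB5C6 + 0xE607 = 0x19BCD → wrap carry → 0x9BCE
  0x9BCE + 0x61C9 = 0x0FD97
  0xFD97 + 0xE0F5 = 0x1DE8C → wrap carry → 0xDE8D
One's-complement sum = 0xDE8D.
Checksum = ~0xDE8D & 0xFFFF = 0x2172.

2172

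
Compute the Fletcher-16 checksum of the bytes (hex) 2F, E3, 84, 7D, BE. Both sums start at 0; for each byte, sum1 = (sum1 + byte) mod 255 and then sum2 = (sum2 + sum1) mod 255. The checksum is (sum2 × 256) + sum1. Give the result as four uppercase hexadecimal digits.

Running sums (mod 255):
  after byte 0 (2F): sum1=47, sum2=47
  after byte 1 (E3): sum1=19, sum2=66
  after byte 2 (84): sum1=151, sum2=217
  after byte 3 (7D): sum1=21, sum2=238
  after byte 4 (BE): sum1=211, sum2=194
Checksum = sum2·256 + sum1 = 194·256 + 211 = 49875 = 0xC2D3.

C2D3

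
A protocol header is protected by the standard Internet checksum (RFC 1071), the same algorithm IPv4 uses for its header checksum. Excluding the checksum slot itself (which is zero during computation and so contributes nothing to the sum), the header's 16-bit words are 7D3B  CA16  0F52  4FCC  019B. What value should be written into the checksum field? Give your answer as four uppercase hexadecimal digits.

57F4

One's-complement addition (fold any carry out of bit 15 back into bit 0):
  0x7D3B + 0xCA16 = 0x14751 → wrap carry → 0x4752
  0x4752 + 0x0F52 = 0x056A4
  0x56A4 + 0x4FCC = 0x0A670
  0xA670 + 0x019B = 0x0A80B
One's-complement sum = 0xA80B.
Checksum = ~0xA80B & 0xFFFF = 0x57F4.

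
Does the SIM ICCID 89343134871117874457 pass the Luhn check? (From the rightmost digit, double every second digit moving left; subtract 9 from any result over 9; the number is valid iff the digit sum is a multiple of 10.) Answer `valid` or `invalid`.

invalid

From the right, keep odd positions and double even positions (subtract 9 from any doubled value over 9):
  doubled (positions 2,4,...): 1 8 7 2 2 7 6 6 6 7 → sum 52
  kept (positions 1,3,...): 7 4 7 7 1 7 4 1 4 9 → sum 51
Total = 103.
103 mod 10 = 3, so the number is invalid.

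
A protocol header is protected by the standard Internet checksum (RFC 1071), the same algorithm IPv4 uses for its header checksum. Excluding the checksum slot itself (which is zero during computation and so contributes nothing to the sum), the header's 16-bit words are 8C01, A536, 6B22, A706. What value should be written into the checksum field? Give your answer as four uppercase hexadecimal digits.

BC9E

One's-complement addition (fold any carry out of bit 15 back into bit 0):
  0x8C01 + 0xA536 = 0x13137 → wrap carry → 0x3138
  0x3138 + 0x6B22 = 0x09C5A
  0x9C5A + 0xA706 = 0x14360 → wrap carry → 0x4361
One's-complement sum = 0x4361.
Checksum = ~0x4361 & 0xFFFF = 0xBC9E.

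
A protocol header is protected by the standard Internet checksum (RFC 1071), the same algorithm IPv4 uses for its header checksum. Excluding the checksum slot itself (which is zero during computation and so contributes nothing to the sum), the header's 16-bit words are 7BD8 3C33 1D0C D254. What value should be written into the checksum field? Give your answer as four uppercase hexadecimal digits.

5893

One's-complement addition (fold any carry out of bit 15 back into bit 0):
  0x7BD8 + 0x3C33 = 0x0B80B
  0xB80B + 0x1D0C = 0x0D517
  0xD517 + 0xD254 = 0x1A76B → wrap carry → 0xA76C
One's-complement sum = 0xA76C.
Checksum = ~0xA76C & 0xFFFF = 0x5893.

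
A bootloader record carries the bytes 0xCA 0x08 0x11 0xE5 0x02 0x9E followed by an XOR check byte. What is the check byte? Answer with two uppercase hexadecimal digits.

AA

XOR the bytes together:
  start with 0xCA
  0xCA ⊕ 0x08 = 0xC2
  0xC2 ⊕ 0x11 = 0xD3
  0xD3 ⊕ 0xE5 = 0x36
  0x36 ⊕ 0x02 = 0x34
  0x34 ⊕ 0x9E = 0xAA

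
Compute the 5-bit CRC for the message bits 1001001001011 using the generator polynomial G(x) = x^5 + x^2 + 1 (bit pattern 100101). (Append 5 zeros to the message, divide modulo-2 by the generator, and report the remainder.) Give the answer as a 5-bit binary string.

Append 5 zeros: 100100100101100000. Divide by 100101 (XOR where the leading bit is 1):
  pos 0: 100100 XOR 100101 = 000001
  pos 5: 110010 XOR 100101 = 010111
  pos 6: 101111 XOR 100101 = 001010
  pos 8: 101010 XOR 100101 = 001111
  pos 10: 111100 XOR 100101 = 011001
  pos 11: 110010 XOR 100101 = 010111
  pos 12: 101110 XOR 100101 = 001011
Remainder (last 5 bits) = 01011. This is the CRC / FCS.

01011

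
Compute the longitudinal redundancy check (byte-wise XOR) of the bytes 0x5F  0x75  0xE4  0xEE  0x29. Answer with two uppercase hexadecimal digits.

09

XOR the bytes together:
  start with 0x5F
  0x5F ⊕ 0x75 = 0x2A
  0x2A ⊕ 0xE4 = 0xCE
  0xCE ⊕ 0xEE = 0x20
  0x20 ⊕ 0x29 = 0x09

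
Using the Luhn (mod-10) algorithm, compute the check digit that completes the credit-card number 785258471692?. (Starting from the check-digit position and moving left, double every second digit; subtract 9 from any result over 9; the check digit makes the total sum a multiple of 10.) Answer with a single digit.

Partial digits right→left: 2 9 6 1 7 4 8 5 2 5 8 7
Double every second digit counting from the check-digit position (so the 1st, 3rd, 5th, ... of the partial from the right).
  doubled (with −9 where >9): 4 3 5 7 4 7 → sum 30
  kept as-is: 9 1 4 5 5 7 → sum 31
Total = 30 + 31 = 61.
Check digit = (10 − (61 mod 10)) mod 10 = 9.

9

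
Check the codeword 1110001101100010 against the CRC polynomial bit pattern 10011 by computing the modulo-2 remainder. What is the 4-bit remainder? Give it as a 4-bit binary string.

0010

Modulo-2 division of 1110001101100010 by 10011:
  pos 0: 11100 XOR 10011 = 01111
  pos 1: 11110 XOR 10011 = 01101
  pos 2: 11011 XOR 10011 = 01000
  pos 3: 10001 XOR 10011 = 00010
  pos 6: 10011 XOR 10011 = 00000
Remainder = 0010 (nonzero — an error is detected).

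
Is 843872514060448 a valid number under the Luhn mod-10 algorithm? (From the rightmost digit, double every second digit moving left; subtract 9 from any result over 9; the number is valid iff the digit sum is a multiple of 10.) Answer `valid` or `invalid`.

invalid

From the right, keep odd positions and double even positions (subtract 9 from any doubled value over 9):
  doubled (positions 2,4,...): 8 0 0 2 4 7 8 → sum 29
  kept (positions 1,3,...): 8 4 6 4 5 7 3 8 → sum 45
Total = 74.
74 mod 10 = 4, so the number is invalid.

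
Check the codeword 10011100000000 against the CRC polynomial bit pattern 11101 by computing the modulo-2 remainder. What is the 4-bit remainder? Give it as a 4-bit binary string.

Modulo-2 division of 10011100000000 by 11101:
  pos 0: 10011 XOR 11101 = 01110
  pos 1: 11101 XOR 11101 = 00000
Remainder = 0000 (zero — the frame passes the CRC check).

0000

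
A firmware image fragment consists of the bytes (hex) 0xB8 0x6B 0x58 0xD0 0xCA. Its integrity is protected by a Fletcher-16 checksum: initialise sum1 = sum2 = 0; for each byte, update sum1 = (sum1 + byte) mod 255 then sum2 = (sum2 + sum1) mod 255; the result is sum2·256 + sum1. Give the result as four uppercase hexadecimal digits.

Running sums (mod 255):
  after byte 0 (0xB8): sum1=184, sum2=184
  after byte 1 (0x6B): sum1=36, sum2=220
  after byte 2 (0x58): sum1=124, sum2=89
  after byte 3 (0xD0): sum1=77, sum2=166
  after byte 4 (0xCA): sum1=24, sum2=190
Checksum = sum2·256 + sum1 = 190·256 + 24 = 48664 = 0xBE18.

BE18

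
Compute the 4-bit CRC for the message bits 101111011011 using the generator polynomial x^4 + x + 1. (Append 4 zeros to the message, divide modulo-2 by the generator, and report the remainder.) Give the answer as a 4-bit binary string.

0001

Append 4 zeros: 1011110110110000. Divide by 10011 (XOR where the leading bit is 1):
  pos 0: 10111 XOR 10011 = 00100
  pos 2: 10010 XOR 10011 = 00001
  pos 6: 11101 XOR 10011 = 01110
  pos 7: 11101 XOR 10011 = 01110
  pos 8: 11100 XOR 10011 = 01111
  pos 9: 11110 XOR 10011 = 01101
  pos 10: 11010 XOR 10011 = 01001
  pos 11: 10010 XOR 10011 = 00001
Remainder (last 4 bits) = 0001. This is the CRC / FCS.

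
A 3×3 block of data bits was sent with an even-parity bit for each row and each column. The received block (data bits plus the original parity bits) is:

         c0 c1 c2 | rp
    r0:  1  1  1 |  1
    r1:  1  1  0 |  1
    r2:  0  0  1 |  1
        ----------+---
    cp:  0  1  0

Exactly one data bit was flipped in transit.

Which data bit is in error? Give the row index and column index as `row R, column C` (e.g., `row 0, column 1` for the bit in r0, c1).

Recompute each row's even parity and compare to rp:
  r0: data parity 1, sent rp 1 → ok
  r1: data parity 0, sent rp 1 → mismatch
  r2: data parity 1, sent rp 1 → ok
Recompute each column's even parity and compare to cp:
  c0: data parity 0, sent cp 0 → ok
  c1: data parity 0, sent cp 1 → mismatch
  c2: data parity 0, sent cp 0 → ok
Exactly one row (r1) and one column (c1) fail → the flipped bit is at their intersection.

row 1, column 1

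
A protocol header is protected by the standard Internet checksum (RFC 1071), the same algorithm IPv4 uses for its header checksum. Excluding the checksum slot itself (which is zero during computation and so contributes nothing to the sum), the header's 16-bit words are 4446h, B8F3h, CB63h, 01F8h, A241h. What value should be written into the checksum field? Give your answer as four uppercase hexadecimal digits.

One's-complement addition (fold any carry out of bit 15 back into bit 0):
  0x4446 + 0xB8F3 = 0x0FD39
  0xFD39 + 0xCB63 = 0x1C89C → wrap carry → 0xC89D
  0xC89D + 0x01F8 = 0x0CA95
  0xCA95 + 0xA241 = 0x16CD6 → wrap carry → 0x6CD7
One's-complement sum = 0x6CD7.
Checksum = ~0x6CD7 & 0xFFFF = 0x9328.

9328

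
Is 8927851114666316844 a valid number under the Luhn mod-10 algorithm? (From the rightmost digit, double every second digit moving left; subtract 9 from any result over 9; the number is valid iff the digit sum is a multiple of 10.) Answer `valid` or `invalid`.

From the right, keep odd positions and double even positions (subtract 9 from any doubled value over 9):
  doubled (positions 2,4,...): 8 3 6 3 8 2 1 5 9 → sum 45
  kept (positions 1,3,...): 4 8 1 6 6 1 1 8 2 8 → sum 45
Total = 90.
90 mod 10 = 0, so the number is valid.

valid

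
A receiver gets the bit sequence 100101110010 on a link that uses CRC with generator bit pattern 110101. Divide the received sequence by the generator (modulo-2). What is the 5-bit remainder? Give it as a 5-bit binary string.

00000

Modulo-2 division of 100101110010 by 110101:
  pos 0: 100101 XOR 110101 = 010000
  pos 1: 100001 XOR 110101 = 010100
  pos 2: 101001 XOR 110101 = 011100
  pos 3: 111000 XOR 110101 = 001101
  pos 5: 110101 XOR 110101 = 000000
Remainder = 00000 (zero — the frame passes the CRC check).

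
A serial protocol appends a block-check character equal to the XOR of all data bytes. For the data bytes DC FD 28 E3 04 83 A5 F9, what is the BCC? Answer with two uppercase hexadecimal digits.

XOR the bytes together:
  start with 0xDC
  0xDC ⊕ 0xFD = 0x21
  0x21 ⊕ 0x28 = 0x09
  0x09 ⊕ 0xE3 = 0xEA
  0xEA ⊕ 0x04 = 0xEE
  0xEE ⊕ 0x83 = 0x6D
  0x6D ⊕ 0xA5 = 0xC8
  0xC8 ⊕ 0xF9 = 0x31

31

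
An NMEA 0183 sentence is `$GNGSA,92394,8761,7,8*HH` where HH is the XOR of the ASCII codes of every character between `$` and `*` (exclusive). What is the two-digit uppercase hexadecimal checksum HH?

XOR the ASCII codes of the payload characters:
  'G' = 0x47 → acc = 0x47
  'N' = 0x4E → acc = 0x09
  'G' = 0x47 → acc = 0x4E
  'S' = 0x53 → acc = 0x1D
  'A' = 0x41 → acc = 0x5C
  ',' = 0x2C → acc = 0x70
  '9' = 0x39 → acc = 0x49
  '2' = 0x32 → acc = 0x7B
  '3' = 0x33 → acc = 0x48
  '9' = 0x39 → acc = 0x71
  '4' = 0x34 → acc = 0x45
  ',' = 0x2C → acc = 0x69
  '8' = 0x38 → acc = 0x51
  '7' = 0x37 → acc = 0x66
  '6' = 0x36 → acc = 0x50
  '1' = 0x31 → acc = 0x61
  ',' = 0x2C → acc = 0x4D
  '7' = 0x37 → acc = 0x7A
  ',' = 0x2C → acc = 0x56
  '8' = 0x38 → acc = 0x6E
Checksum = 0x6E.

6E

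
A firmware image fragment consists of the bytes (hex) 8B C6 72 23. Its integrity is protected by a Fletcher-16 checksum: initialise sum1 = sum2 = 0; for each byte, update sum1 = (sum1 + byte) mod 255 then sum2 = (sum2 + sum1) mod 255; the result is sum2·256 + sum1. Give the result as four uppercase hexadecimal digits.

Running sums (mod 255):
  after byte 0 (8B): sum1=139, sum2=139
  after byte 1 (C6): sum1=82, sum2=221
  after byte 2 (72): sum1=196, sum2=162
  after byte 3 (23): sum1=231, sum2=138
Checksum = sum2·256 + sum1 = 138·256 + 231 = 35559 = 0x8AE7.

8AE7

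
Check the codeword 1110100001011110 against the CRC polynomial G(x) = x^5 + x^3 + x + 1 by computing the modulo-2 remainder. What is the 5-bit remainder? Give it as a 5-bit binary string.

Modulo-2 division of 1110100001011110 by 101011:
  pos 0: 111010 XOR 101011 = 010001
  pos 1: 100010 XOR 101011 = 001001
  pos 3: 100100 XOR 101011 = 001111
  pos 5: 111110 XOR 101011 = 010101
  pos 6: 101011 XOR 101011 = 000000
Remainder = 01110 (nonzero — an error is detected).

01110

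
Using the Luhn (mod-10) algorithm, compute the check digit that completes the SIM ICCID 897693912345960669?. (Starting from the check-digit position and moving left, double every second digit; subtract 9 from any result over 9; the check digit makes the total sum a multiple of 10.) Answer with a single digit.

Partial digits right→left: 9 6 6 0 6 9 5 4 3 2 1 9 3 9 6 7 9 8
Double every second digit counting from the check-digit position (so the 1st, 3rd, 5th, ... of the partial from the right).
  doubled (with −9 where >9): 9 3 3 1 6 2 6 3 9 → sum 42
  kept as-is: 6 0 9 4 2 9 9 7 8 → sum 54
Total = 42 + 54 = 96.
Check digit = (10 − (96 mod 10)) mod 10 = 4.

4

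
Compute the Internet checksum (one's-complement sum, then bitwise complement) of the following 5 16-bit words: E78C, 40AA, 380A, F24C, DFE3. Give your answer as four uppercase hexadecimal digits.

One's-complement addition (fold any carry out of bit 15 back into bit 0):
  0xE78C + 0x40AA = 0x12836 → wrap carry → 0x2837
  0x2837 + 0x380A = 0x06041
  0x6041 + 0xF24C = 0x1528D → wrap carry → 0x528E
  0x528E + 0xDFE3 = 0x13271 → wrap carry → 0x3272
One's-complement sum = 0x3272.
Checksum = ~0x3272 & 0xFFFF = 0xCD8D.

CD8D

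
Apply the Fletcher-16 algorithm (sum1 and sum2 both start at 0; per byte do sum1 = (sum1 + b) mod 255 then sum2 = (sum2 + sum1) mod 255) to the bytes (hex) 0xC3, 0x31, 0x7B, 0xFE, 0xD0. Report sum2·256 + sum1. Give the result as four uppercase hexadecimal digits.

D840

Running sums (mod 255):
  after byte 0 (0xC3): sum1=195, sum2=195
  after byte 1 (0x31): sum1=244, sum2=184
  after byte 2 (0x7B): sum1=112, sum2=41
  after byte 3 (0xFE): sum1=111, sum2=152
  after byte 4 (0xD0): sum1=64, sum2=216
Checksum = sum2·256 + sum1 = 216·256 + 64 = 55360 = 0xD840.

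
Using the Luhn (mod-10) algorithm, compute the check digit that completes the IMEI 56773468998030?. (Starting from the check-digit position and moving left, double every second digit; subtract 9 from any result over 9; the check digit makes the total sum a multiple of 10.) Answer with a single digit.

7

Partial digits right→left: 0 3 0 8 9 9 8 6 4 3 7 7 6 5
Double every second digit counting from the check-digit position (so the 1st, 3rd, 5th, ... of the partial from the right).
  doubled (with −9 where >9): 0 0 9 7 8 5 3 → sum 32
  kept as-is: 3 8 9 6 3 7 5 → sum 41
Total = 32 + 41 = 73.
Check digit = (10 − (73 mod 10)) mod 10 = 7.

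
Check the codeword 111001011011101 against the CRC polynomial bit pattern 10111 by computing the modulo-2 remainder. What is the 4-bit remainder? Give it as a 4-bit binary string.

Modulo-2 division of 111001011011101 by 10111:
  pos 0: 11100 XOR 10111 = 01011
  pos 1: 10111 XOR 10111 = 00000
  pos 7: 11011 XOR 10111 = 01100
  pos 8: 11001 XOR 10111 = 01110
  pos 9: 11100 XOR 10111 = 01011
  pos 10: 10111 XOR 10111 = 00000
Remainder = 0000 (zero — the frame passes the CRC check).

0000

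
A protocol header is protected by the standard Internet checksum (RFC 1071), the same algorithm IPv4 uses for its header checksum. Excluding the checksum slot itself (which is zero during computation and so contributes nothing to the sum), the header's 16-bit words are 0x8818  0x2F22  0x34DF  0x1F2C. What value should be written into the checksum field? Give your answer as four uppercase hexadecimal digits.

One's-complement addition (fold any carry out of bit 15 back into bit 0):
  0x8818 + 0x2F22 = 0x0B73A
  0xB73A + 0x34DF = 0x0EC19
  0xEC19 + 0x1F2C = 0x10B45 → wrap carry → 0x0B46
One's-complement sum = 0x0B46.
Checksum = ~0x0B46 & 0xFFFF = 0xF4B9.

F4B9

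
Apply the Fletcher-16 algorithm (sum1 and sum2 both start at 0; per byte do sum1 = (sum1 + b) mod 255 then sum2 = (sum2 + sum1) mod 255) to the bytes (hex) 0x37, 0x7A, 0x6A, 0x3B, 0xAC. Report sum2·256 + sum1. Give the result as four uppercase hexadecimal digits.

6004

Running sums (mod 255):
  after byte 0 (0x37): sum1=55, sum2=55
  after byte 1 (0x7A): sum1=177, sum2=232
  after byte 2 (0x6A): sum1=28, sum2=5
  after byte 3 (0x3B): sum1=87, sum2=92
  after byte 4 (0xAC): sum1=4, sum2=96
Checksum = sum2·256 + sum1 = 96·256 + 4 = 24580 = 0x6004.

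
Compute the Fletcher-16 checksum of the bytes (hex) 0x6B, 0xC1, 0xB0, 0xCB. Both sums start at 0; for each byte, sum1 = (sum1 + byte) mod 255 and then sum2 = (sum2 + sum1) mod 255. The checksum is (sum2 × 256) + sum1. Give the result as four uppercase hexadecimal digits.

20A9

Running sums (mod 255):
  after byte 0 (0x6B): sum1=107, sum2=107
  after byte 1 (0xC1): sum1=45, sum2=152
  after byte 2 (0xB0): sum1=221, sum2=118
  after byte 3 (0xCB): sum1=169, sum2=32
Checksum = sum2·256 + sum1 = 32·256 + 169 = 8361 = 0x20A9.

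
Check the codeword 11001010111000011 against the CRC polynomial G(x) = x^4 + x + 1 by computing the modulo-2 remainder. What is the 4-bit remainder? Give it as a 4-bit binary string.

1010

Modulo-2 division of 11001010111000011 by 10011:
  pos 0: 11001 XOR 10011 = 01010
  pos 1: 10100 XOR 10011 = 00111
  pos 3: 11110 XOR 10011 = 01101
  pos 4: 11011 XOR 10011 = 01000
  pos 5: 10001 XOR 10011 = 00010
  pos 8: 10100 XOR 10011 = 00111
  pos 10: 11100 XOR 10011 = 01111
  pos 11: 11111 XOR 10011 = 01100
  pos 12: 11001 XOR 10011 = 01010
Remainder = 1010 (nonzero — an error is detected).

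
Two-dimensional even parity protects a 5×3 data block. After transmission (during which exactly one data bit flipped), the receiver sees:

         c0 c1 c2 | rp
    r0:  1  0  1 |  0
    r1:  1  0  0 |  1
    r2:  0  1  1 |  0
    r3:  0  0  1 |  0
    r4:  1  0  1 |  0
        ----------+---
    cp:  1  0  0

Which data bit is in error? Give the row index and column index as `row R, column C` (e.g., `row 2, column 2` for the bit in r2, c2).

row 3, column 1

Recompute each row's even parity and compare to rp:
  r0: data parity 0, sent rp 0 → ok
  r1: data parity 1, sent rp 1 → ok
  r2: data parity 0, sent rp 0 → ok
  r3: data parity 1, sent rp 0 → mismatch
  r4: data parity 0, sent rp 0 → ok
Recompute each column's even parity and compare to cp:
  c0: data parity 1, sent cp 1 → ok
  c1: data parity 1, sent cp 0 → mismatch
  c2: data parity 0, sent cp 0 → ok
Exactly one row (r3) and one column (c1) fail → the flipped bit is at their intersection.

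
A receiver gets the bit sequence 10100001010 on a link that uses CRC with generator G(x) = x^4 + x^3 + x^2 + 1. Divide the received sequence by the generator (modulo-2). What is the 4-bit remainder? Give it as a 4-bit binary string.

0000

Modulo-2 division of 10100001010 by 11101:
  pos 0: 10100 XOR 11101 = 01001
  pos 1: 10010 XOR 11101 = 01111
  pos 2: 11110 XOR 11101 = 00011
  pos 5: 11101 XOR 11101 = 00000
Remainder = 0000 (zero — the frame passes the CRC check).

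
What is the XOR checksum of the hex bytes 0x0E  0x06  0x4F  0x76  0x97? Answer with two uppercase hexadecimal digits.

XOR the bytes together:
  start with 0x0E
  0x0E ⊕ 0x06 = 0x08
  0x08 ⊕ 0x4F = 0x47
  0x47 ⊕ 0x76 = 0x31
  0x31 ⊕ 0x97 = 0xA6

A6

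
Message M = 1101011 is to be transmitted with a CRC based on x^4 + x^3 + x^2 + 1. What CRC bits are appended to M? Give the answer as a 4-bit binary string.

Append 4 zeros: 11010110000. Divide by 11101 (XOR where the leading bit is 1):
  pos 0: 11010 XOR 11101 = 00111
  pos 2: 11111 XOR 11101 = 00010
  pos 5: 10000 XOR 11101 = 01101
  pos 6: 11010 XOR 11101 = 00111
Remainder (last 4 bits) = 0111. This is the CRC / FCS.

0111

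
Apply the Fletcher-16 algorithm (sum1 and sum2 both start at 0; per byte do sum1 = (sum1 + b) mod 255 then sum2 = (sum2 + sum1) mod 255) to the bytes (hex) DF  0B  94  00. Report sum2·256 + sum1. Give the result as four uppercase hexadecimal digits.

Running sums (mod 255):
  after byte 0 (DF): sum1=223, sum2=223
  after byte 1 (0B): sum1=234, sum2=202
  after byte 2 (94): sum1=127, sum2=74
  after byte 3 (00): sum1=127, sum2=201
Checksum = sum2·256 + sum1 = 201·256 + 127 = 51583 = 0xC97F.

C97F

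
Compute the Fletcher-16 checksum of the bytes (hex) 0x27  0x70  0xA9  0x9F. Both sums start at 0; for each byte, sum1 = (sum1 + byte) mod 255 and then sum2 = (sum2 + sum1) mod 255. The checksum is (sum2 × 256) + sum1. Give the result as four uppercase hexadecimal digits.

Running sums (mod 255):
  after byte 0 (0x27): sum1=39, sum2=39
  after byte 1 (0x70): sum1=151, sum2=190
  after byte 2 (0xA9): sum1=65, sum2=0
  after byte 3 (0x9F): sum1=224, sum2=224
Checksum = sum2·256 + sum1 = 224·256 + 224 = 57568 = 0xE0E0.

E0E0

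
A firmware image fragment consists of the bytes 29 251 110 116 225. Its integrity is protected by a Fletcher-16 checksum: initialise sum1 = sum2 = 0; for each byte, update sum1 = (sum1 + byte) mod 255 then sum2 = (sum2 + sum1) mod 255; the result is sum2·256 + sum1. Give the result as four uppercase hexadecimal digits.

Running sums (mod 255):
  after byte 0 (29): sum1=29, sum2=29
  after byte 1 (251): sum1=25, sum2=54
  after byte 2 (110): sum1=135, sum2=189
  after byte 3 (116): sum1=251, sum2=185
  after byte 4 (225): sum1=221, sum2=151
Checksum = sum2·256 + sum1 = 151·256 + 221 = 38877 = 0x97DD.

97DD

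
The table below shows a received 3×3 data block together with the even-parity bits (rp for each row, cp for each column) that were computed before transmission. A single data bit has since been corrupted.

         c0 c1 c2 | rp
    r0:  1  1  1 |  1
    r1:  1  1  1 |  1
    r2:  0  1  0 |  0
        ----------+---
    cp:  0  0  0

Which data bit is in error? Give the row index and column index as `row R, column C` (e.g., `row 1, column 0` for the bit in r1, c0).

row 2, column 1

Recompute each row's even parity and compare to rp:
  r0: data parity 1, sent rp 1 → ok
  r1: data parity 1, sent rp 1 → ok
  r2: data parity 1, sent rp 0 → mismatch
Recompute each column's even parity and compare to cp:
  c0: data parity 0, sent cp 0 → ok
  c1: data parity 1, sent cp 0 → mismatch
  c2: data parity 0, sent cp 0 → ok
Exactly one row (r2) and one column (c1) fail → the flipped bit is at their intersection.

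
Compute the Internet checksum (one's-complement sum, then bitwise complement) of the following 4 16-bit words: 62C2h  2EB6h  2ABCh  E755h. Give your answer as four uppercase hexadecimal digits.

One's-complement addition (fold any carry out of bit 15 back into bit 0):
  0x62C2 + 0x2EB6 = 0x09178
  0x9178 + 0x2ABC = 0x0BC34
  0xBC34 + 0xE755 = 0x1A389 → wrap carry → 0xA38A
One's-complement sum = 0xA38A.
Checksum = ~0xA38A & 0xFFFF = 0x5C75.

5C75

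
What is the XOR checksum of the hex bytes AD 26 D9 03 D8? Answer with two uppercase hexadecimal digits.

XOR the bytes together:
  start with 0xAD
  0xAD ⊕ 0x26 = 0x8B
  0x8B ⊕ 0xD9 = 0x52
  0x52 ⊕ 0x03 = 0x51
  0x51 ⊕ 0xD8 = 0x89

89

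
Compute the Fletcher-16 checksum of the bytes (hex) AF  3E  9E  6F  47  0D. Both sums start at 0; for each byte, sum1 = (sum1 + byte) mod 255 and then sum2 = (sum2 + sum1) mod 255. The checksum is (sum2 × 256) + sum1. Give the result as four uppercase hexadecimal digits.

Running sums (mod 255):
  after byte 0 (AF): sum1=175, sum2=175
  after byte 1 (3E): sum1=237, sum2=157
  after byte 2 (9E): sum1=140, sum2=42
  after byte 3 (6F): sum1=251, sum2=38
  after byte 4 (47): sum1=67, sum2=105
  after byte 5 (0D): sum1=80, sum2=185
Checksum = sum2·256 + sum1 = 185·256 + 80 = 47440 = 0xB950.

B950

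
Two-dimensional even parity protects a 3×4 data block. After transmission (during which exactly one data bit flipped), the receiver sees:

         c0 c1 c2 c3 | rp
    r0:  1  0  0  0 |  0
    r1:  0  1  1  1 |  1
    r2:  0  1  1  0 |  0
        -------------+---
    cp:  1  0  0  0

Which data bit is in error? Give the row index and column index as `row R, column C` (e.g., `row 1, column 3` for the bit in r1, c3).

row 0, column 3

Recompute each row's even parity and compare to rp:
  r0: data parity 1, sent rp 0 → mismatch
  r1: data parity 1, sent rp 1 → ok
  r2: data parity 0, sent rp 0 → ok
Recompute each column's even parity and compare to cp:
  c0: data parity 1, sent cp 1 → ok
  c1: data parity 0, sent cp 0 → ok
  c2: data parity 0, sent cp 0 → ok
  c3: data parity 1, sent cp 0 → mismatch
Exactly one row (r0) and one column (c3) fail → the flipped bit is at their intersection.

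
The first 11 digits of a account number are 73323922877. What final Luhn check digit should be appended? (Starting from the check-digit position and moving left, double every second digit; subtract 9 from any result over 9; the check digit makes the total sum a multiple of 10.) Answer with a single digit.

4

Partial digits right→left: 7 7 8 2 2 9 3 2 3 3 7
Double every second digit counting from the check-digit position (so the 1st, 3rd, 5th, ... of the partial from the right).
  doubled (with −9 where >9): 5 7 4 6 6 5 → sum 33
  kept as-is: 7 2 9 2 3 → sum 23
Total = 33 + 23 = 56.
Check digit = (10 − (56 mod 10)) mod 10 = 4.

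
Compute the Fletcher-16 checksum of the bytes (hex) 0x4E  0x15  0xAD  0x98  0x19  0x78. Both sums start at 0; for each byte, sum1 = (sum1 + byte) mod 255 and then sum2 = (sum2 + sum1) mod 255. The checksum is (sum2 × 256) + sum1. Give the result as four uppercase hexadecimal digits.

6A3B

Running sums (mod 255):
  after byte 0 (0x4E): sum1=78, sum2=78
  after byte 1 (0x15): sum1=99, sum2=177
  after byte 2 (0xAD): sum1=17, sum2=194
  after byte 3 (0x98): sum1=169, sum2=108
  after byte 4 (0x19): sum1=194, sum2=47
  after byte 5 (0x78): sum1=59, sum2=106
Checksum = sum2·256 + sum1 = 106·256 + 59 = 27195 = 0x6A3B.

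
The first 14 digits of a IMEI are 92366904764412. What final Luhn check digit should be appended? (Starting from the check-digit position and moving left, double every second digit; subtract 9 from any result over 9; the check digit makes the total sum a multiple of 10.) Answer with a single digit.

Partial digits right→left: 2 1 4 4 6 7 4 0 9 6 6 3 2 9
Double every second digit counting from the check-digit position (so the 1st, 3rd, 5th, ... of the partial from the right).
  doubled (with −9 where >9): 4 8 3 8 9 3 4 → sum 39
  kept as-is: 1 4 7 0 6 3 9 → sum 30
Total = 39 + 30 = 69.
Check digit = (10 − (69 mod 10)) mod 10 = 1.

1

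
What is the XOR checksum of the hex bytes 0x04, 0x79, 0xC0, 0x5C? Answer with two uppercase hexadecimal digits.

XOR the bytes together:
  start with 0x04
  0x04 ⊕ 0x79 = 0x7D
  0x7D ⊕ 0xC0 = 0xBD
  0xBD ⊕ 0x5C = 0xE1

E1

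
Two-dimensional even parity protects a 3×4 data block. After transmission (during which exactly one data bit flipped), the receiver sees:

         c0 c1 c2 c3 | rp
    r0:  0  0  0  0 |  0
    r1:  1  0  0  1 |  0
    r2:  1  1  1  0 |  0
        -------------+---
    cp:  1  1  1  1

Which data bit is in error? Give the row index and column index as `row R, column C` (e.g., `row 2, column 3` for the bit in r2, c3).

Recompute each row's even parity and compare to rp:
  r0: data parity 0, sent rp 0 → ok
  r1: data parity 0, sent rp 0 → ok
  r2: data parity 1, sent rp 0 → mismatch
Recompute each column's even parity and compare to cp:
  c0: data parity 0, sent cp 1 → mismatch
  c1: data parity 1, sent cp 1 → ok
  c2: data parity 1, sent cp 1 → ok
  c3: data parity 1, sent cp 1 → ok
Exactly one row (r2) and one column (c0) fail → the flipped bit is at their intersection.

row 2, column 0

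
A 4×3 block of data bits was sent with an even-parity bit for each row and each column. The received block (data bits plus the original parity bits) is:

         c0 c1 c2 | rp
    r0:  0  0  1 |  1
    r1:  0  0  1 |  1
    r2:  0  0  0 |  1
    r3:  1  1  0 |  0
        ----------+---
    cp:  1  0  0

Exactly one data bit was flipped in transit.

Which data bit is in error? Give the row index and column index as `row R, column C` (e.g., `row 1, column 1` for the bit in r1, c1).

Recompute each row's even parity and compare to rp:
  r0: data parity 1, sent rp 1 → ok
  r1: data parity 1, sent rp 1 → ok
  r2: data parity 0, sent rp 1 → mismatch
  r3: data parity 0, sent rp 0 → ok
Recompute each column's even parity and compare to cp:
  c0: data parity 1, sent cp 1 → ok
  c1: data parity 1, sent cp 0 → mismatch
  c2: data parity 0, sent cp 0 → ok
Exactly one row (r2) and one column (c1) fail → the flipped bit is at their intersection.

row 2, column 1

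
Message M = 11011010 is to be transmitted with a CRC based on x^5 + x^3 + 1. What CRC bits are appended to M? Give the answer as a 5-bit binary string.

00100

Append 5 zeros: 1101101000000. Divide by 101001 (XOR where the leading bit is 1):
  pos 0: 110110 XOR 101001 = 011111
  pos 1: 111111 XOR 101001 = 010110
  pos 2: 101100 XOR 101001 = 000101
  pos 5: 101000 XOR 101001 = 000001
Remainder (last 5 bits) = 00100. This is the CRC / FCS.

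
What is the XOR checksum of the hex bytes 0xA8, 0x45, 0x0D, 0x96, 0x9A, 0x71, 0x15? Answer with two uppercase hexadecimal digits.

XOR the bytes together:
  start with 0xA8
  0xA8 ⊕ 0x45 = 0xED
  0xED ⊕ 0x0D = 0xE0
  0xE0 ⊕ 0x96 = 0x76
  0x76 ⊕ 0x9A = 0xEC
  0xEC ⊕ 0x71 = 0x9D
  0x9D ⊕ 0x15 = 0x88

88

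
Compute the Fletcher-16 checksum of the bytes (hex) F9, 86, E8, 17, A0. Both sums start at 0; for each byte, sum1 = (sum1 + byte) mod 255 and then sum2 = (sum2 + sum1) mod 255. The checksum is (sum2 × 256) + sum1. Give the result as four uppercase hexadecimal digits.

Running sums (mod 255):
  after byte 0 (F9): sum1=249, sum2=249
  after byte 1 (86): sum1=128, sum2=122
  after byte 2 (E8): sum1=105, sum2=227
  after byte 3 (17): sum1=128, sum2=100
  after byte 4 (A0): sum1=33, sum2=133
Checksum = sum2·256 + sum1 = 133·256 + 33 = 34081 = 0x8521.

8521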